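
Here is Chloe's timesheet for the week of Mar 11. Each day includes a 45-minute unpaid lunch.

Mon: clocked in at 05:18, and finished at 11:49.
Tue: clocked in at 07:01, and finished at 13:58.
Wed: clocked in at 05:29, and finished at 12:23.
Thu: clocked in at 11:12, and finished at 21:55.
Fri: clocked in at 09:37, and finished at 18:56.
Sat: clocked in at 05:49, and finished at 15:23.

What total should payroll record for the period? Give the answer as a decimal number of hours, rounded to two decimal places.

45.47 hours

Mon: 05:18–11:49 = 6 h 31 min; less 45 min break → 5 h 46 min
Tue: 07:01–13:58 = 6 h 57 min; less 45 min break → 6 h 12 min
Wed: 05:29–12:23 = 6 h 54 min; less 45 min break → 6 h 9 min
Thu: 11:12–21:55 = 10 h 43 min; less 45 min break → 9 h 58 min
Fri: 09:37–18:56 = 9 h 19 min; less 45 min break → 8 h 34 min
Sat: 05:49–15:23 = 9 h 34 min; less 45 min break → 8 h 49 min
Total: 5 h 46 min + 6 h 12 min + 6 h 9 min + 9 h 58 min + 8 h 34 min + 8 h 49 min = 45 h 28 min.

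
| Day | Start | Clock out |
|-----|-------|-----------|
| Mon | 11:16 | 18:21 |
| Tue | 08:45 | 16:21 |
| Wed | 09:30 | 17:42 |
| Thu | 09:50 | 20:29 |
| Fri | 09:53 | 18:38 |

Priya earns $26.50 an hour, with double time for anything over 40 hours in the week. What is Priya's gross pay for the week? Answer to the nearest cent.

$1181.02

Mon: 11:16–18:21 = 7 h 5 min
Tue: 08:45–16:21 = 7 h 36 min
Wed: 09:30–17:42 = 8 h 12 min
Thu: 09:50–20:29 = 10 h 39 min
Fri: 09:53–18:38 = 8 h 45 min
Total worked: 42 h 17 min = 2537 min.
Regular 40 h 0 min = 2400 min at $26.50/h; overtime 2 h 17 min = 137 min at $53.00/h.
Pay = (2400 × $26.50 + 137 × $53.00) ÷ 60 = $1181.02.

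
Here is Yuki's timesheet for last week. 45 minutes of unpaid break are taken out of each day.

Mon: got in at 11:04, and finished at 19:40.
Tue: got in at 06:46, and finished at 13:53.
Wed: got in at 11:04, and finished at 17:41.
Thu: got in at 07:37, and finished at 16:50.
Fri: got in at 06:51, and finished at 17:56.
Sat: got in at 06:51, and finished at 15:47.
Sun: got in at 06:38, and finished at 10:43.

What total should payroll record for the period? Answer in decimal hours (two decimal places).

Mon: 11:04–19:40 = 8 h 36 min; less 45 min break → 7 h 51 min
Tue: 06:46–13:53 = 7 h 7 min; less 45 min break → 6 h 22 min
Wed: 11:04–17:41 = 6 h 37 min; less 45 min break → 5 h 52 min
Thu: 07:37–16:50 = 9 h 13 min; less 45 min break → 8 h 28 min
Fri: 06:51–17:56 = 11 h 5 min; less 45 min break → 10 h 20 min
Sat: 06:51–15:47 = 8 h 56 min; less 45 min break → 8 h 11 min
Sun: 06:38–10:43 = 4 h 5 min; less 45 min break → 3 h 20 min
Total: 7 h 51 min + 6 h 22 min + 5 h 52 min + 8 h 28 min + 10 h 20 min + 8 h 11 min + 3 h 20 min = 50 h 24 min.

50.40 hours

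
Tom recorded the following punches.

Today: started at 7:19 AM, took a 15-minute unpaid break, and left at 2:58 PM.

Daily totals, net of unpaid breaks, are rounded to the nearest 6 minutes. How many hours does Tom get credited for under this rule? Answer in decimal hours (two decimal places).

7.40 hours

Today: 7:19 AM–2:58 PM = 7 h 39 min − 15 min = 7 h 24 min → rounds to 7 h 24 min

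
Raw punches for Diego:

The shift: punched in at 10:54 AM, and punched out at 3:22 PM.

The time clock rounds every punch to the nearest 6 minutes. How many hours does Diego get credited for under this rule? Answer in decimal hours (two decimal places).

The shift: in 10:54 AM→10:54 AM, out 3:22 PM→3:24 PM; 4 h 30 min

4.50 hours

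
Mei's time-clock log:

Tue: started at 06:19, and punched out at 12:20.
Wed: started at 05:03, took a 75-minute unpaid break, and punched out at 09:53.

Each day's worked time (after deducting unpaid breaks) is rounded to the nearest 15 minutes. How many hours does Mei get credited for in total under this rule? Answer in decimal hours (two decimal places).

9.50 hours

Tue: 06:19–12:20 = 6 h 1 min → rounds to 6 h 0 min
Wed: 05:03–09:53 = 4 h 50 min − 75 min = 3 h 35 min → rounds to 3 h 30 min
Total credited: 9 h 30 min.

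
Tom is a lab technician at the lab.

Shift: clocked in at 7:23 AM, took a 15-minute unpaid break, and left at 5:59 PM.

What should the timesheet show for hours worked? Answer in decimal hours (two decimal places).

Shift: 7:23 AM–5:59 PM = 10 h 36 min; less 15 min break → 10 h 21 min

10.35 hours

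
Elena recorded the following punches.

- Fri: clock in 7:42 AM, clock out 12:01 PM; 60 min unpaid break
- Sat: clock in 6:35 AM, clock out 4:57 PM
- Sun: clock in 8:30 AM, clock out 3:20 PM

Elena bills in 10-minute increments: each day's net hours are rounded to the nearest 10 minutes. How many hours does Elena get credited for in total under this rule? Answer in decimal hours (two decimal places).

20.50 hours

Fri: 7:42 AM–12:01 PM = 4 h 19 min − 60 min = 3 h 19 min → rounds to 3 h 20 min
Sat: 6:35 AM–4:57 PM = 10 h 22 min → rounds to 10 h 20 min
Sun: 8:30 AM–3:20 PM = 6 h 50 min → rounds to 6 h 50 min
Total credited: 20 h 30 min.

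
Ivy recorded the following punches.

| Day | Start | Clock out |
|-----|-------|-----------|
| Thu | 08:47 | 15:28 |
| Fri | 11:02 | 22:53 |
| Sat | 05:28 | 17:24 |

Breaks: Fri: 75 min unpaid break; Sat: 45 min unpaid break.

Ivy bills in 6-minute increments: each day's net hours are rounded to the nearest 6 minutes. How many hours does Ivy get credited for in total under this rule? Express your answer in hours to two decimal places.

Thu: 08:47–15:28 = 6 h 41 min → rounds to 6 h 42 min
Fri: 11:02–22:53 = 11 h 51 min − 75 min = 10 h 36 min → rounds to 10 h 36 min
Sat: 05:28–17:24 = 11 h 56 min − 45 min = 11 h 11 min → rounds to 11 h 12 min
Total credited: 28 h 30 min.

28.50 hours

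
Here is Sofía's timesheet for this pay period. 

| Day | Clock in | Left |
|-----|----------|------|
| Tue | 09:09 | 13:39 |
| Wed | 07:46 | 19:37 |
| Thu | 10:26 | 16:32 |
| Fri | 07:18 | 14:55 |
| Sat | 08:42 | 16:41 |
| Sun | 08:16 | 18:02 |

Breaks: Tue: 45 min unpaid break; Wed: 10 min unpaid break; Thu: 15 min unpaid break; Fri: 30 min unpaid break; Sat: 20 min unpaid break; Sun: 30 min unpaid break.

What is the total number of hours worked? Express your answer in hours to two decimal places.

45.32 hours

Tue: 09:09–13:39 = 4 h 30 min; less 45 min break → 3 h 45 min
Wed: 07:46–19:37 = 11 h 51 min; less 10 min break → 11 h 41 min
Thu: 10:26–16:32 = 6 h 6 min; less 15 min break → 5 h 51 min
Fri: 07:18–14:55 = 7 h 37 min; less 30 min break → 7 h 7 min
Sat: 08:42–16:41 = 7 h 59 min; less 20 min break → 7 h 39 min
Sun: 08:16–18:02 = 9 h 46 min; less 30 min break → 9 h 16 min
Total: 3 h 45 min + 11 h 41 min + 5 h 51 min + 7 h 7 min + 7 h 39 min + 9 h 16 min = 45 h 19 min.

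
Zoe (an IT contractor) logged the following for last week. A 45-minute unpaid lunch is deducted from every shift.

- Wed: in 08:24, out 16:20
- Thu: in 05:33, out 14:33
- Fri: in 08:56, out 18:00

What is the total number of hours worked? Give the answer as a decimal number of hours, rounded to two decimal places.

Wed: 08:24–16:20 = 7 h 56 min; less 45 min break → 7 h 11 min
Thu: 05:33–14:33 = 9 h 0 min; less 45 min break → 8 h 15 min
Fri: 08:56–18:00 = 9 h 4 min; less 45 min break → 8 h 19 min
Total: 7 h 11 min + 8 h 15 min + 8 h 19 min = 23 h 45 min.

23.75 hours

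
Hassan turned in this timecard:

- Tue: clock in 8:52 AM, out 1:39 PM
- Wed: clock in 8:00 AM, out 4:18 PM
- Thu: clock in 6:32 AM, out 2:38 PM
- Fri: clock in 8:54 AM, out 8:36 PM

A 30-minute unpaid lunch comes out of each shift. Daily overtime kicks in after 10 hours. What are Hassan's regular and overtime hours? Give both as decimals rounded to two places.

Tue: 8:52 AM–1:39 PM = 4 h 47 min; less 30 min break → 4 h 17 min
Wed: 8:00 AM–4:18 PM = 8 h 18 min; less 30 min break → 7 h 48 min
Thu: 6:32 AM–2:38 PM = 8 h 6 min; less 30 min break → 7 h 36 min
Fri: 8:54 AM–8:36 PM = 11 h 42 min; less 30 min break → 11 h 12 min
Tue reg 4 h 17 min / OT 0 h 0 min; Wed reg 7 h 48 min / OT 0 h 0 min; Thu reg 7 h 36 min / OT 0 h 0 min; Fri reg 10 h 0 min / OT 1 h 12 min.
Totals: regular 29 h 41 min, overtime 1 h 12 min.

Regular 29.68 hours, overtime 1.20 hours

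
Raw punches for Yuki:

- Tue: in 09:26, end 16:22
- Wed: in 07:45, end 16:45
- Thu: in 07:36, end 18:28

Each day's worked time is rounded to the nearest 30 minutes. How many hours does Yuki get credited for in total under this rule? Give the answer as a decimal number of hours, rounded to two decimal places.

Tue: 09:26–16:22 = 6 h 56 min → rounds to 7 h 0 min
Wed: 07:45–16:45 = 9 h 0 min → rounds to 9 h 0 min
Thu: 07:36–18:28 = 10 h 52 min → rounds to 11 h 0 min
Total credited: 27 h 0 min.

27.00 hours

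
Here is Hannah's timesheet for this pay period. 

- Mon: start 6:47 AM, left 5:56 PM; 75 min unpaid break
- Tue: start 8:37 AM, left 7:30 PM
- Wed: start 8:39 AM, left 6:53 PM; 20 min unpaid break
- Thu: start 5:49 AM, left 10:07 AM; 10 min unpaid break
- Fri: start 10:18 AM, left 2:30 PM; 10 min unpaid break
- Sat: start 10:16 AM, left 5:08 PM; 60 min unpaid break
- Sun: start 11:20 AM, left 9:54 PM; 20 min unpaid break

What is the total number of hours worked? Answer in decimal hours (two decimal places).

54.95 hours

Mon: 6:47 AM–5:56 PM = 11 h 9 min; less 75 min break → 9 h 54 min
Tue: 8:37 AM–7:30 PM = 10 h 53 min
Wed: 8:39 AM–6:53 PM = 10 h 14 min; less 20 min break → 9 h 54 min
Thu: 5:49 AM–10:07 AM = 4 h 18 min; less 10 min break → 4 h 8 min
Fri: 10:18 AM–2:30 PM = 4 h 12 min; less 10 min break → 4 h 2 min
Sat: 10:16 AM–5:08 PM = 6 h 52 min; less 60 min break → 5 h 52 min
Sun: 11:20 AM–9:54 PM = 10 h 34 min; less 20 min break → 10 h 14 min
Total: 9 h 54 min + 10 h 53 min + 9 h 54 min + 4 h 8 min + 4 h 2 min + 5 h 52 min + 10 h 14 min = 54 h 57 min.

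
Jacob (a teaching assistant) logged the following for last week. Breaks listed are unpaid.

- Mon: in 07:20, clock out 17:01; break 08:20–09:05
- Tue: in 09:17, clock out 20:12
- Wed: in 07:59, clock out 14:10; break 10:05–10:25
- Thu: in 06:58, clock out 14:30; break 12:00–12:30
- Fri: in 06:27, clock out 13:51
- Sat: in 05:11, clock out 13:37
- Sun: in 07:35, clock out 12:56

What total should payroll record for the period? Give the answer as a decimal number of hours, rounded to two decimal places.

Mon: 07:20–17:01 = 9 h 41 min; less 45 min break → 8 h 56 min
Tue: 09:17–20:12 = 10 h 55 min
Wed: 07:59–14:10 = 6 h 11 min; less 20 min break → 5 h 51 min
Thu: 06:58–14:30 = 7 h 32 min; less 30 min break → 7 h 2 min
Fri: 06:27–13:51 = 7 h 24 min
Sat: 05:11–13:37 = 8 h 26 min
Sun: 07:35–12:56 = 5 h 21 min
Total: 8 h 56 min + 10 h 55 min + 5 h 51 min + 7 h 2 min + 7 h 24 min + 8 h 26 min + 5 h 21 min = 53 h 55 min.

53.92 hours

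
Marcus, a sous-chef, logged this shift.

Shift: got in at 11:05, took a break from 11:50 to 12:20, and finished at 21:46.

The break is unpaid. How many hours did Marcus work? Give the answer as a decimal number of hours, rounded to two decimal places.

10.18 hours

Shift: 11:05–21:46 = 10 h 41 min; less 30 min break → 10 h 11 min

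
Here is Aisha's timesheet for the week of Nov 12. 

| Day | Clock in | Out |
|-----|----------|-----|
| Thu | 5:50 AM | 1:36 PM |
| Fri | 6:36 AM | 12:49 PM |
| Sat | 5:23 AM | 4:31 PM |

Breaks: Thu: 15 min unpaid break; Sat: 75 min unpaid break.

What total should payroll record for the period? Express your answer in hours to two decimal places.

23.62 hours

Thu: 5:50 AM–1:36 PM = 7 h 46 min; less 15 min break → 7 h 31 min
Fri: 6:36 AM–12:49 PM = 6 h 13 min
Sat: 5:23 AM–4:31 PM = 11 h 8 min; less 75 min break → 9 h 53 min
Total: 7 h 31 min + 6 h 13 min + 9 h 53 min = 23 h 37 min.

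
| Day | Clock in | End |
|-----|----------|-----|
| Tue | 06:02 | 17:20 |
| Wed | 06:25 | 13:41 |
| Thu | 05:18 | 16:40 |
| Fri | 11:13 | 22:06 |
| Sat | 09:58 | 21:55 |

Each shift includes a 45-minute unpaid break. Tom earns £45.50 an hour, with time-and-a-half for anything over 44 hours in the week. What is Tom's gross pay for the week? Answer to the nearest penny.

Tue: 06:02–17:20 = 11 h 18 min; less 45 min break → 10 h 33 min
Wed: 06:25–13:41 = 7 h 16 min; less 45 min break → 6 h 31 min
Thu: 05:18–16:40 = 11 h 22 min; less 45 min break → 10 h 37 min
Fri: 11:13–22:06 = 10 h 53 min; less 45 min break → 10 h 8 min
Sat: 09:58–21:55 = 11 h 57 min; less 45 min break → 11 h 12 min
Total worked: 49 h 1 min = 2941 min.
Regular 44 h 0 min = 2640 min at £45.50/h; overtime 5 h 1 min = 301 min at £68.25/h.
Pay = (2640 × £45.50 + 301 × £68.25) ÷ 60 = £2344.39.

£2344.39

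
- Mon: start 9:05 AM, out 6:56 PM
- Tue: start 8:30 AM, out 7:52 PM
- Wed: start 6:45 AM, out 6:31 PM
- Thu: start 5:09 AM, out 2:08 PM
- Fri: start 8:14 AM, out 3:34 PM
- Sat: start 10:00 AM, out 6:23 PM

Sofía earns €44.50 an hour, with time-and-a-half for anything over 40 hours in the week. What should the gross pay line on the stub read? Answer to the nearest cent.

€2960.36

Mon: 9:05 AM–6:56 PM = 9 h 51 min
Tue: 8:30 AM–7:52 PM = 11 h 22 min
Wed: 6:45 AM–6:31 PM = 11 h 46 min
Thu: 5:09 AM–2:08 PM = 8 h 59 min
Fri: 8:14 AM–3:34 PM = 7 h 20 min
Sat: 10:00 AM–6:23 PM = 8 h 23 min
Total worked: 57 h 41 min = 3461 min.
Regular 40 h 0 min = 2400 min at €44.50/h; overtime 17 h 41 min = 1061 min at €66.75/h.
Pay = (2400 × €44.50 + 1061 × €66.75) ÷ 60 = €2960.36.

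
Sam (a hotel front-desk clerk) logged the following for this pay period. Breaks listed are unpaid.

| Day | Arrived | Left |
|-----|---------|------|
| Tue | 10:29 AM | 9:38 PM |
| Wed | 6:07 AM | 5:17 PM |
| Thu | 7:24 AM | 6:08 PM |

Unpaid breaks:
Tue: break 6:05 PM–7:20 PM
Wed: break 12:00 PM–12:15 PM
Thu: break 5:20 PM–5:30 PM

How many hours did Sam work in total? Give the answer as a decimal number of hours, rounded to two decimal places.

31.38 hours

Tue: 10:29 AM–9:38 PM = 11 h 9 min; less 75 min break → 9 h 54 min
Wed: 6:07 AM–5:17 PM = 11 h 10 min; less 15 min break → 10 h 55 min
Thu: 7:24 AM–6:08 PM = 10 h 44 min; less 10 min break → 10 h 34 min
Total: 9 h 54 min + 10 h 55 min + 10 h 34 min = 31 h 23 min.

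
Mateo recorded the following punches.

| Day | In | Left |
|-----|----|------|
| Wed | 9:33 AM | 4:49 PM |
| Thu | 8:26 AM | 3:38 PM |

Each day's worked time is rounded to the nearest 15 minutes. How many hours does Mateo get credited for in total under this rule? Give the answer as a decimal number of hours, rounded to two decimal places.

Wed: 9:33 AM–4:49 PM = 7 h 16 min → rounds to 7 h 15 min
Thu: 8:26 AM–3:38 PM = 7 h 12 min → rounds to 7 h 15 min
Total credited: 14 h 30 min.

14.50 hours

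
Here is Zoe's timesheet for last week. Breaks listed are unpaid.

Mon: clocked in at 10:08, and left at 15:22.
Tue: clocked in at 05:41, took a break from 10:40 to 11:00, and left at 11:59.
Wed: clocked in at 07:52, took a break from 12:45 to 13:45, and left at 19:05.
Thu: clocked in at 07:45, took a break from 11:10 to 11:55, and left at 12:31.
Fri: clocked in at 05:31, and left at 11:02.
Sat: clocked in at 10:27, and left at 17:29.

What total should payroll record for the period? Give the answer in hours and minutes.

Mon: 10:08–15:22 = 5 h 14 min
Tue: 05:41–11:59 = 6 h 18 min; less 20 min break → 5 h 58 min
Wed: 07:52–19:05 = 11 h 13 min; less 60 min break → 10 h 13 min
Thu: 07:45–12:31 = 4 h 46 min; less 45 min break → 4 h 1 min
Fri: 05:31–11:02 = 5 h 31 min
Sat: 10:27–17:29 = 7 h 2 min
Total: 5 h 14 min + 5 h 58 min + 10 h 13 min + 4 h 1 min + 5 h 31 min + 7 h 2 min = 37 h 59 min.

37 h 59 min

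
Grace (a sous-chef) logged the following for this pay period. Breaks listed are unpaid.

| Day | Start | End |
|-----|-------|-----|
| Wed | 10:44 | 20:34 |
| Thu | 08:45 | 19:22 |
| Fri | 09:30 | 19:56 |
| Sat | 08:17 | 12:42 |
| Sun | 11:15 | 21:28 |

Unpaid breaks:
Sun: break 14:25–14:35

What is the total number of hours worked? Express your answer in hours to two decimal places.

Wed: 10:44–20:34 = 9 h 50 min
Thu: 08:45–19:22 = 10 h 37 min
Fri: 09:30–19:56 = 10 h 26 min
Sat: 08:17–12:42 = 4 h 25 min
Sun: 11:15–21:28 = 10 h 13 min; less 10 min break → 10 h 3 min
Total: 9 h 50 min + 10 h 37 min + 10 h 26 min + 4 h 25 min + 10 h 3 min = 45 h 21 min.

45.35 hours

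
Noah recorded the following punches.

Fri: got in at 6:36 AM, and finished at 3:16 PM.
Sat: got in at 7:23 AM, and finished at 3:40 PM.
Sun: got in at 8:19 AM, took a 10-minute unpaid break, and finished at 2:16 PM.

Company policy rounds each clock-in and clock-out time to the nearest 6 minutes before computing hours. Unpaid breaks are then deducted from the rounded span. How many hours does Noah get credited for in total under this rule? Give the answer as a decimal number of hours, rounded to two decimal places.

Fri: in 6:36 AM→6:36 AM, out 3:16 PM→3:18 PM; 8 h 42 min
Sat: in 7:23 AM→7:24 AM, out 3:40 PM→3:42 PM; 8 h 18 min
Sun: in 8:19 AM→8:18 AM, out 2:16 PM→2:18 PM; 6 h 0 min − 10 min = 5 h 50 min
Total credited: 22 h 50 min.

22.83 hours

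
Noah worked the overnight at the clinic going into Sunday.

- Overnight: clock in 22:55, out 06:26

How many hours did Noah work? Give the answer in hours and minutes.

Overnight: 22:55 → midnight = 1 h 5 min; midnight → 06:26 = 6 h 26 min; span 7 h 31 min

7 h 31 min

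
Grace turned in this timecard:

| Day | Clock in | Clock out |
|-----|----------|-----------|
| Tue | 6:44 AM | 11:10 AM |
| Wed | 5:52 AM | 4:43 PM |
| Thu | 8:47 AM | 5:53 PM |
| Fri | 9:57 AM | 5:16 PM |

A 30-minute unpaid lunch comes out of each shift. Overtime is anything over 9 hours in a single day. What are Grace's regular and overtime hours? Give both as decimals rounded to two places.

Tue: 6:44 AM–11:10 AM = 4 h 26 min; less 30 min break → 3 h 56 min
Wed: 5:52 AM–4:43 PM = 10 h 51 min; less 30 min break → 10 h 21 min
Thu: 8:47 AM–5:53 PM = 9 h 6 min; less 30 min break → 8 h 36 min
Fri: 9:57 AM–5:16 PM = 7 h 19 min; less 30 min break → 6 h 49 min
Tue reg 3 h 56 min / OT 0 h 0 min; Wed reg 9 h 0 min / OT 1 h 21 min; Thu reg 8 h 36 min / OT 0 h 0 min; Fri reg 6 h 49 min / OT 0 h 0 min.
Totals: regular 28 h 21 min, overtime 1 h 21 min.

Regular 28.35 hours, overtime 1.35 hours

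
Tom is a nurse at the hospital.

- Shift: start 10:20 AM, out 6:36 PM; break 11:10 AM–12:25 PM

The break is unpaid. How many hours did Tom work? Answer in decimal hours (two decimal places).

Shift: 10:20 AM–6:36 PM = 8 h 16 min; less 75 min break → 7 h 1 min

7.02 hours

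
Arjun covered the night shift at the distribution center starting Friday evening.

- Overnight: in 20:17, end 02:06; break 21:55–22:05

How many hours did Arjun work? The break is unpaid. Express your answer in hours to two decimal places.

5.65 hours

Overnight: 20:17 → midnight = 3 h 43 min; midnight → 02:06 = 2 h 6 min; span 5 h 49 min; less 10 min break → 5 h 39 min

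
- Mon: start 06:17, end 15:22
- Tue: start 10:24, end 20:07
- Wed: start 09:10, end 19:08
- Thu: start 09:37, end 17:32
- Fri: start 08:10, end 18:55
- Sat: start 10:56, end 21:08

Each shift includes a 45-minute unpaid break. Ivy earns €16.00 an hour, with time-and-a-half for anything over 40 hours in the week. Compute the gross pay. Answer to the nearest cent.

€955.20

Mon: 06:17–15:22 = 9 h 5 min; less 45 min break → 8 h 20 min
Tue: 10:24–20:07 = 9 h 43 min; less 45 min break → 8 h 58 min
Wed: 09:10–19:08 = 9 h 58 min; less 45 min break → 9 h 13 min
Thu: 09:37–17:32 = 7 h 55 min; less 45 min break → 7 h 10 min
Fri: 08:10–18:55 = 10 h 45 min; less 45 min break → 10 h 0 min
Sat: 10:56–21:08 = 10 h 12 min; less 45 min break → 9 h 27 min
Total worked: 53 h 8 min = 3188 min.
Regular 40 h 0 min = 2400 min at €16.00/h; overtime 13 h 8 min = 788 min at €24.00/h.
Pay = (2400 × €16.00 + 788 × €24.00) ÷ 60 = €955.20.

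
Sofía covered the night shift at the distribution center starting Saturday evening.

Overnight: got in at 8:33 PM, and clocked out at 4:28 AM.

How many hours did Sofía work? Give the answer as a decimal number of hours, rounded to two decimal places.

Overnight: 8:33 PM → midnight = 3 h 27 min; midnight → 4:28 AM = 4 h 28 min; span 7 h 55 min

7.92 hours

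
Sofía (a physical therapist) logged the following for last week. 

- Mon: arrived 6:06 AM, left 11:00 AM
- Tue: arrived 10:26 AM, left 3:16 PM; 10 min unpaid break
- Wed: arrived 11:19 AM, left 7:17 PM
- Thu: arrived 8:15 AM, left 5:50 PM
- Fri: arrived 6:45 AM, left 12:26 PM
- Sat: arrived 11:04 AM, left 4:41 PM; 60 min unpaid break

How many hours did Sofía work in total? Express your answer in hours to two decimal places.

Mon: 6:06 AM–11:00 AM = 4 h 54 min
Tue: 10:26 AM–3:16 PM = 4 h 50 min; less 10 min break → 4 h 40 min
Wed: 11:19 AM–7:17 PM = 7 h 58 min
Thu: 8:15 AM–5:50 PM = 9 h 35 min
Fri: 6:45 AM–12:26 PM = 5 h 41 min
Sat: 11:04 AM–4:41 PM = 5 h 37 min; less 60 min break → 4 h 37 min
Total: 4 h 54 min + 4 h 40 min + 7 h 58 min + 9 h 35 min + 5 h 41 min + 4 h 37 min = 37 h 25 min.

37.42 hours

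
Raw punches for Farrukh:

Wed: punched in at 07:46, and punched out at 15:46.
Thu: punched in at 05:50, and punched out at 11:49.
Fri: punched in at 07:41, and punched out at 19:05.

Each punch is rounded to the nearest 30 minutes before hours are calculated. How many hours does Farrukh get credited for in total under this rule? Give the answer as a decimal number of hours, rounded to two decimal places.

Wed: in 07:46→08:00, out 15:46→16:00; 8 h 0 min
Thu: in 05:50→06:00, out 11:49→12:00; 6 h 0 min
Fri: in 07:41→07:30, out 19:05→19:00; 11 h 30 min
Total credited: 25 h 30 min.

25.50 hours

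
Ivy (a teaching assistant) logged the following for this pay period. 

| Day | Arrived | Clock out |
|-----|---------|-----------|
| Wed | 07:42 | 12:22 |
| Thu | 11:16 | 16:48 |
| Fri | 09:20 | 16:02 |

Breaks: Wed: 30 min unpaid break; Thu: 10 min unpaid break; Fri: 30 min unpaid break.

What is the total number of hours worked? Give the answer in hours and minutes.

15 h 44 min

Wed: 07:42–12:22 = 4 h 40 min; less 30 min break → 4 h 10 min
Thu: 11:16–16:48 = 5 h 32 min; less 10 min break → 5 h 22 min
Fri: 09:20–16:02 = 6 h 42 min; less 30 min break → 6 h 12 min
Total: 4 h 10 min + 5 h 22 min + 6 h 12 min = 15 h 44 min.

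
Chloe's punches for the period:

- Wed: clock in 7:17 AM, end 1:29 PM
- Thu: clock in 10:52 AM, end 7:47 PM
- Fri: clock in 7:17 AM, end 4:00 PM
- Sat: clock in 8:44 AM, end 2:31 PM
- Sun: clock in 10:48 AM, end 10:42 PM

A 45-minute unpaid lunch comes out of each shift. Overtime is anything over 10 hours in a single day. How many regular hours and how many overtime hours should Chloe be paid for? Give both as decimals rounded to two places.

Regular 36.62 hours, overtime 1.15 hours

Wed: 7:17 AM–1:29 PM = 6 h 12 min; less 45 min break → 5 h 27 min
Thu: 10:52 AM–7:47 PM = 8 h 55 min; less 45 min break → 8 h 10 min
Fri: 7:17 AM–4:00 PM = 8 h 43 min; less 45 min break → 7 h 58 min
Sat: 8:44 AM–2:31 PM = 5 h 47 min; less 45 min break → 5 h 2 min
Sun: 10:48 AM–10:42 PM = 11 h 54 min; less 45 min break → 11 h 9 min
Wed reg 5 h 27 min / OT 0 h 0 min; Thu reg 8 h 10 min / OT 0 h 0 min; Fri reg 7 h 58 min / OT 0 h 0 min; Sat reg 5 h 2 min / OT 0 h 0 min; Sun reg 10 h 0 min / OT 1 h 9 min.
Totals: regular 36 h 37 min, overtime 1 h 9 min.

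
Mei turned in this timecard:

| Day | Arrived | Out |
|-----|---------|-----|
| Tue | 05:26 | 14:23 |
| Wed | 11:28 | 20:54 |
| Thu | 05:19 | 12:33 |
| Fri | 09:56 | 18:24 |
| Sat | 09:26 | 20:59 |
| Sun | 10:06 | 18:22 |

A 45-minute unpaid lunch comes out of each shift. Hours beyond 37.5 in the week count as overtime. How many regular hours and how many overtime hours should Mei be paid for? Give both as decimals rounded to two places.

Tue: 05:26–14:23 = 8 h 57 min; less 45 min break → 8 h 12 min
Wed: 11:28–20:54 = 9 h 26 min; less 45 min break → 8 h 41 min
Thu: 05:19–12:33 = 7 h 14 min; less 45 min break → 6 h 29 min
Fri: 09:56–18:24 = 8 h 28 min; less 45 min break → 7 h 43 min
Sat: 09:26–20:59 = 11 h 33 min; less 45 min break → 10 h 48 min
Sun: 10:06–18:22 = 8 h 16 min; less 45 min break → 7 h 31 min
Total worked: 49 h 24 min = 49.40 h.
Threshold 37.5 h → overtime 11 h 54 min, regular 37 h 30 min.

Regular 37.50 hours, overtime 11.90 hours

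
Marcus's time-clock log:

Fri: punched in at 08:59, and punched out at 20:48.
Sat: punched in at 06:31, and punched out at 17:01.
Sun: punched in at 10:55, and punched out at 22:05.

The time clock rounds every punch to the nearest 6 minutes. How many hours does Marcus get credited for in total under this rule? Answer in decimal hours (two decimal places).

Fri: in 08:59→09:00, out 20:48→20:48; 11 h 48 min
Sat: in 06:31→06:30, out 17:01→17:00; 10 h 30 min
Sun: in 10:55→10:54, out 22:05→22:06; 11 h 12 min
Total credited: 33 h 30 min.

33.50 hours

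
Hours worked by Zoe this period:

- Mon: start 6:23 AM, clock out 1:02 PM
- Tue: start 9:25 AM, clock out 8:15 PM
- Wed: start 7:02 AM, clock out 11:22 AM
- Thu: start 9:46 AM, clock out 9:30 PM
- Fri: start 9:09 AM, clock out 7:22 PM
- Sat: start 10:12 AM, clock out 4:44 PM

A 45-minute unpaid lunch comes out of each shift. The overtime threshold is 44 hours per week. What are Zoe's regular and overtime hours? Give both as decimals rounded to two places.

Regular 44.00 hours, overtime 1.80 hours

Mon: 6:23 AM–1:02 PM = 6 h 39 min; less 45 min break → 5 h 54 min
Tue: 9:25 AM–8:15 PM = 10 h 50 min; less 45 min break → 10 h 5 min
Wed: 7:02 AM–11:22 AM = 4 h 20 min; less 45 min break → 3 h 35 min
Thu: 9:46 AM–9:30 PM = 11 h 44 min; less 45 min break → 10 h 59 min
Fri: 9:09 AM–7:22 PM = 10 h 13 min; less 45 min break → 9 h 28 min
Sat: 10:12 AM–4:44 PM = 6 h 32 min; less 45 min break → 5 h 47 min
Total worked: 45 h 48 min = 45.80 h.
Threshold 44 h → overtime 1 h 48 min, regular 44 h 0 min.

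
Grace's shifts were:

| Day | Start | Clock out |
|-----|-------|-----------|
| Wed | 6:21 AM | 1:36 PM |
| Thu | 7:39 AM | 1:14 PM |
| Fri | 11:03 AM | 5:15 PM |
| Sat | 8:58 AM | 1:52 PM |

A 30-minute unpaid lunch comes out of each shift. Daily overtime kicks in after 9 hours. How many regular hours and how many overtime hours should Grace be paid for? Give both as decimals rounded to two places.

Regular 21.93 hours, overtime 0.00 hours

Wed: 6:21 AM–1:36 PM = 7 h 15 min; less 30 min break → 6 h 45 min
Thu: 7:39 AM–1:14 PM = 5 h 35 min; less 30 min break → 5 h 5 min
Fri: 11:03 AM–5:15 PM = 6 h 12 min; less 30 min break → 5 h 42 min
Sat: 8:58 AM–1:52 PM = 4 h 54 min; less 30 min break → 4 h 24 min
Wed reg 6 h 45 min / OT 0 h 0 min; Thu reg 5 h 5 min / OT 0 h 0 min; Fri reg 5 h 42 min / OT 0 h 0 min; Sat reg 4 h 24 min / OT 0 h 0 min.
Totals: regular 21 h 56 min, overtime 0 h 0 min.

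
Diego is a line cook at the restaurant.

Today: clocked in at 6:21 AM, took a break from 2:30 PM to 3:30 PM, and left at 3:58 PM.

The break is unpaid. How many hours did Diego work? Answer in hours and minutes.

Today: 6:21 AM–3:58 PM = 9 h 37 min; less 60 min break → 8 h 37 min

8 h 37 min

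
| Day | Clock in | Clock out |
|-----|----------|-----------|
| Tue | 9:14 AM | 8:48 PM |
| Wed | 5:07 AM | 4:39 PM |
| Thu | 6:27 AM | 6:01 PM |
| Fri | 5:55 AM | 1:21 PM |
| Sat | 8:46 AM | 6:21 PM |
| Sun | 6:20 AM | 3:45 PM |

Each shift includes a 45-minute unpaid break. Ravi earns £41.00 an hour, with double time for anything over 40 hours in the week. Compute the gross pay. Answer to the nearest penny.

Tue: 9:14 AM–8:48 PM = 11 h 34 min; less 45 min break → 10 h 49 min
Wed: 5:07 AM–4:39 PM = 11 h 32 min; less 45 min break → 10 h 47 min
Thu: 6:27 AM–6:01 PM = 11 h 34 min; less 45 min break → 10 h 49 min
Fri: 5:55 AM–1:21 PM = 7 h 26 min; less 45 min break → 6 h 41 min
Sat: 8:46 AM–6:21 PM = 9 h 35 min; less 45 min break → 8 h 50 min
Sun: 6:20 AM–3:45 PM = 9 h 25 min; less 45 min break → 8 h 40 min
Total worked: 56 h 36 min = 3396 min.
Regular 40 h 0 min = 2400 min at £41.00/h; overtime 16 h 36 min = 996 min at £82.00/h.
Pay = (2400 × £41.00 + 996 × £82.00) ÷ 60 = £3001.20.

£3001.20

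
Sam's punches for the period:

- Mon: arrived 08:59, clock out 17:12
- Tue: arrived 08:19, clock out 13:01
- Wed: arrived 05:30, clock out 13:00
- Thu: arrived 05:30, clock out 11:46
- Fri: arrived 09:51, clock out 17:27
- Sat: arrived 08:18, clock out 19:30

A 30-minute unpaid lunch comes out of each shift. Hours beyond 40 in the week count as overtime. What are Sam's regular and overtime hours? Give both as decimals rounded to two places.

Mon: 08:59–17:12 = 8 h 13 min; less 30 min break → 7 h 43 min
Tue: 08:19–13:01 = 4 h 42 min; less 30 min break → 4 h 12 min
Wed: 05:30–13:00 = 7 h 30 min; less 30 min break → 7 h 0 min
Thu: 05:30–11:46 = 6 h 16 min; less 30 min break → 5 h 46 min
Fri: 09:51–17:27 = 7 h 36 min; less 30 min break → 7 h 6 min
Sat: 08:18–19:30 = 11 h 12 min; less 30 min break → 10 h 42 min
Total worked: 42 h 29 min = 42.48 h.
Threshold 40 h → overtime 2 h 29 min, regular 40 h 0 min.

Regular 40.00 hours, overtime 2.48 hours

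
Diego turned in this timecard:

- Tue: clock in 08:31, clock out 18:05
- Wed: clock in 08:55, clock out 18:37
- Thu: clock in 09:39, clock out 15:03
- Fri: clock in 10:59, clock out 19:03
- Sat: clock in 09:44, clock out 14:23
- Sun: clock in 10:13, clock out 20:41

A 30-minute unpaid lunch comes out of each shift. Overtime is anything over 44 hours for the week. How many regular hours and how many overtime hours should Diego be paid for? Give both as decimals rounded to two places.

Tue: 08:31–18:05 = 9 h 34 min; less 30 min break → 9 h 4 min
Wed: 08:55–18:37 = 9 h 42 min; less 30 min break → 9 h 12 min
Thu: 09:39–15:03 = 5 h 24 min; less 30 min break → 4 h 54 min
Fri: 10:59–19:03 = 8 h 4 min; less 30 min break → 7 h 34 min
Sat: 09:44–14:23 = 4 h 39 min; less 30 min break → 4 h 9 min
Sun: 10:13–20:41 = 10 h 28 min; less 30 min break → 9 h 58 min
Total worked: 44 h 51 min = 44.85 h.
Threshold 44 h → overtime 0 h 51 min, regular 44 h 0 min.

Regular 44.00 hours, overtime 0.85 hours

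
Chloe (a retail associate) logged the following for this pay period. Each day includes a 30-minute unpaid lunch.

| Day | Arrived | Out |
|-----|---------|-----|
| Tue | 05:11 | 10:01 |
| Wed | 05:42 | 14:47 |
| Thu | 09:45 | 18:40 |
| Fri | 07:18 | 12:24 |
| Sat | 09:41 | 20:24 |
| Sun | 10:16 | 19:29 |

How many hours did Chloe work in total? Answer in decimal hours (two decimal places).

44.87 hours

Tue: 05:11–10:01 = 4 h 50 min; less 30 min break → 4 h 20 min
Wed: 05:42–14:47 = 9 h 5 min; less 30 min break → 8 h 35 min
Thu: 09:45–18:40 = 8 h 55 min; less 30 min break → 8 h 25 min
Fri: 07:18–12:24 = 5 h 6 min; less 30 min break → 4 h 36 min
Sat: 09:41–20:24 = 10 h 43 min; less 30 min break → 10 h 13 min
Sun: 10:16–19:29 = 9 h 13 min; less 30 min break → 8 h 43 min
Total: 4 h 20 min + 8 h 35 min + 8 h 25 min + 4 h 36 min + 10 h 13 min + 8 h 43 min = 44 h 52 min.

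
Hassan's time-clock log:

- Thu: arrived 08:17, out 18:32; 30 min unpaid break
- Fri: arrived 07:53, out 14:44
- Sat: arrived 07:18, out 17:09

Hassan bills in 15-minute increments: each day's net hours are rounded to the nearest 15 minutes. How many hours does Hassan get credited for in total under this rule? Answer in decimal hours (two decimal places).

26.25 hours

Thu: 08:17–18:32 = 10 h 15 min − 30 min = 9 h 45 min → rounds to 9 h 45 min
Fri: 07:53–14:44 = 6 h 51 min → rounds to 6 h 45 min
Sat: 07:18–17:09 = 9 h 51 min → rounds to 9 h 45 min
Total credited: 26 h 15 min.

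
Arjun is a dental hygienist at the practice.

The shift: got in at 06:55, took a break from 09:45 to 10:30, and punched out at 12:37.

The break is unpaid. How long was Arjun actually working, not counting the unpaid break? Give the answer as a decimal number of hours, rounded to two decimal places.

4.95 hours

The shift: 06:55–12:37 = 5 h 42 min; less 45 min break → 4 h 57 min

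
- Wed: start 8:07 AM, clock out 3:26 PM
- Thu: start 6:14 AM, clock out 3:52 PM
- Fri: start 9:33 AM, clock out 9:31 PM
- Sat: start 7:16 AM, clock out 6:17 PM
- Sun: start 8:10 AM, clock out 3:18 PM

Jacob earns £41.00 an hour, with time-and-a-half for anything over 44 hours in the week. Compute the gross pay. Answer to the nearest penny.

£1992.60

Wed: 8:07 AM–3:26 PM = 7 h 19 min
Thu: 6:14 AM–3:52 PM = 9 h 38 min
Fri: 9:33 AM–9:31 PM = 11 h 58 min
Sat: 7:16 AM–6:17 PM = 11 h 1 min
Sun: 8:10 AM–3:18 PM = 7 h 8 min
Total worked: 47 h 4 min = 2824 min.
Regular 44 h 0 min = 2640 min at £41.00/h; overtime 3 h 4 min = 184 min at £61.50/h.
Pay = (2640 × £41.00 + 184 × £61.50) ÷ 60 = £1992.60.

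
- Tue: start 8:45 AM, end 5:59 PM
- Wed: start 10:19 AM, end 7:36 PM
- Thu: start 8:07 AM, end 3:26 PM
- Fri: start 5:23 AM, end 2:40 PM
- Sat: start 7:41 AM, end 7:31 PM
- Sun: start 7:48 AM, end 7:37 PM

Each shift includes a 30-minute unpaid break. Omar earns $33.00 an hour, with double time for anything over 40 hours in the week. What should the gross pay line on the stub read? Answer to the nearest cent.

Tue: 8:45 AM–5:59 PM = 9 h 14 min; less 30 min break → 8 h 44 min
Wed: 10:19 AM–7:36 PM = 9 h 17 min; less 30 min break → 8 h 47 min
Thu: 8:07 AM–3:26 PM = 7 h 19 min; less 30 min break → 6 h 49 min
Fri: 5:23 AM–2:40 PM = 9 h 17 min; less 30 min break → 8 h 47 min
Sat: 7:41 AM–7:31 PM = 11 h 50 min; less 30 min break → 11 h 20 min
Sun: 7:48 AM–7:37 PM = 11 h 49 min; less 30 min break → 11 h 19 min
Total worked: 55 h 46 min = 3346 min.
Regular 40 h 0 min = 2400 min at $33.00/h; overtime 15 h 46 min = 946 min at $66.00/h.
Pay = (2400 × $33.00 + 946 × $66.00) ÷ 60 = $2360.60.

$2360.60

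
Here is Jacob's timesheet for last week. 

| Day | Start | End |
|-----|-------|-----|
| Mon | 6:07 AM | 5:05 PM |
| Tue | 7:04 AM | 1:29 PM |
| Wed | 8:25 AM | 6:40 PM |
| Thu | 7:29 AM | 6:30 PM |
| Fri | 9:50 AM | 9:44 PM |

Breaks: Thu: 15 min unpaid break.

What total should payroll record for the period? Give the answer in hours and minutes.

Mon: 6:07 AM–5:05 PM = 10 h 58 min
Tue: 7:04 AM–1:29 PM = 6 h 25 min
Wed: 8:25 AM–6:40 PM = 10 h 15 min
Thu: 7:29 AM–6:30 PM = 11 h 1 min; less 15 min break → 10 h 46 min
Fri: 9:50 AM–9:44 PM = 11 h 54 min
Total: 10 h 58 min + 6 h 25 min + 10 h 15 min + 10 h 46 min + 11 h 54 min = 50 h 18 min.

50 h 18 min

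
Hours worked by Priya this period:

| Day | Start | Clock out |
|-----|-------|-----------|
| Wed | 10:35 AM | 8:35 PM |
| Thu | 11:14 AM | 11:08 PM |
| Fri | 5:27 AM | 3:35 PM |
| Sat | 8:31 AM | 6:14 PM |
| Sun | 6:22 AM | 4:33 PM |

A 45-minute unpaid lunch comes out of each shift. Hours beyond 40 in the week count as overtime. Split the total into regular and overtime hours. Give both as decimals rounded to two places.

Wed: 10:35 AM–8:35 PM = 10 h 0 min; less 45 min break → 9 h 15 min
Thu: 11:14 AM–11:08 PM = 11 h 54 min; less 45 min break → 11 h 9 min
Fri: 5:27 AM–3:35 PM = 10 h 8 min; less 45 min break → 9 h 23 min
Sat: 8:31 AM–6:14 PM = 9 h 43 min; less 45 min break → 8 h 58 min
Sun: 6:22 AM–4:33 PM = 10 h 11 min; less 45 min break → 9 h 26 min
Total worked: 48 h 11 min = 48.18 h.
Threshold 40 h → overtime 8 h 11 min, regular 40 h 0 min.

Regular 40.00 hours, overtime 8.18 hours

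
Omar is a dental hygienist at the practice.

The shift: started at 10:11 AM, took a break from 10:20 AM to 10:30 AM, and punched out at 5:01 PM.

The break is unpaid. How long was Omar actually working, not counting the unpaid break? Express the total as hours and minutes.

The shift: 10:11 AM–5:01 PM = 6 h 50 min; less 10 min break → 6 h 40 min

6 h 40 min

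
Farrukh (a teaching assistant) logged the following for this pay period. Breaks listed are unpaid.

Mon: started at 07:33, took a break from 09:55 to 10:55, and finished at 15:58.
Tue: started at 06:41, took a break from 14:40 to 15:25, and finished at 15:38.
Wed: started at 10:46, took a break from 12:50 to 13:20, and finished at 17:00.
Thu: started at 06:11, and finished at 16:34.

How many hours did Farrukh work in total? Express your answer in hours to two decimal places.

31.73 hours

Mon: 07:33–15:58 = 8 h 25 min; less 60 min break → 7 h 25 min
Tue: 06:41–15:38 = 8 h 57 min; less 45 min break → 8 h 12 min
Wed: 10:46–17:00 = 6 h 14 min; less 30 min break → 5 h 44 min
Thu: 06:11–16:34 = 10 h 23 min
Total: 7 h 25 min + 8 h 12 min + 5 h 44 min + 10 h 23 min = 31 h 44 min.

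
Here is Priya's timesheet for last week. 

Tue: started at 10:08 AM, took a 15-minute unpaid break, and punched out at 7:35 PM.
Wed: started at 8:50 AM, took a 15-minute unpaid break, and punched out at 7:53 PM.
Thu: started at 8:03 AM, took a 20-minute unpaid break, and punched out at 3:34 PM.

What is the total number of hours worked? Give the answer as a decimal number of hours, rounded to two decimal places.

Tue: 10:08 AM–7:35 PM = 9 h 27 min; less 15 min break → 9 h 12 min
Wed: 8:50 AM–7:53 PM = 11 h 3 min; less 15 min break → 10 h 48 min
Thu: 8:03 AM–3:34 PM = 7 h 31 min; less 20 min break → 7 h 11 min
Total: 9 h 12 min + 10 h 48 min + 7 h 11 min = 27 h 11 min.

27.18 hours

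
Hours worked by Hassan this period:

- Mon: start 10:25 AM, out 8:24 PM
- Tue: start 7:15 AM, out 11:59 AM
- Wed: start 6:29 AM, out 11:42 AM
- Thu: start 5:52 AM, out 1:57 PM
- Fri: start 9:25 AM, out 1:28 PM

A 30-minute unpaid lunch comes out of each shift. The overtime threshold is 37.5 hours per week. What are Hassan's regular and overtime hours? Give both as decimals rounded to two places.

Regular 29.57 hours, overtime 0.00 hours

Mon: 10:25 AM–8:24 PM = 9 h 59 min; less 30 min break → 9 h 29 min
Tue: 7:15 AM–11:59 AM = 4 h 44 min; less 30 min break → 4 h 14 min
Wed: 6:29 AM–11:42 AM = 5 h 13 min; less 30 min break → 4 h 43 min
Thu: 5:52 AM–1:57 PM = 8 h 5 min; less 30 min break → 7 h 35 min
Fri: 9:25 AM–1:28 PM = 4 h 3 min; less 30 min break → 3 h 33 min
Total worked: 29 h 34 min = 29.57 h.
Threshold 37.5 h → overtime 0 h 0 min, regular 29 h 34 min.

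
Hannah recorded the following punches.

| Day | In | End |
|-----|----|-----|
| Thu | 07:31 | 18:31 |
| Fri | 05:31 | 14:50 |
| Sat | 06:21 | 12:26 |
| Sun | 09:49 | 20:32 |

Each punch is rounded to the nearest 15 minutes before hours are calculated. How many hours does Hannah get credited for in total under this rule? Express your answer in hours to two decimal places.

37.25 hours

Thu: in 07:31→07:30, out 18:31→18:30; 11 h 0 min
Fri: in 05:31→05:30, out 14:50→14:45; 9 h 15 min
Sat: in 06:21→06:15, out 12:26→12:30; 6 h 15 min
Sun: in 09:49→09:45, out 20:32→20:30; 10 h 45 min
Total credited: 37 h 15 min.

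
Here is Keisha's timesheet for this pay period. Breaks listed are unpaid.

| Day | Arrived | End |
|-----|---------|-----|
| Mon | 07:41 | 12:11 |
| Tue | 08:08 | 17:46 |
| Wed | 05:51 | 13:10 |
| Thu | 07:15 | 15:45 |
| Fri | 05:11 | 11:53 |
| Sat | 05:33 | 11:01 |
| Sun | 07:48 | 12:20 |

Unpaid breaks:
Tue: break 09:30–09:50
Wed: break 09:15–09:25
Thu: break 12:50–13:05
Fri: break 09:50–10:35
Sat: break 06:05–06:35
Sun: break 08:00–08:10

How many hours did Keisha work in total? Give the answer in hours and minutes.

Mon: 07:41–12:11 = 4 h 30 min
Tue: 08:08–17:46 = 9 h 38 min; less 20 min break → 9 h 18 min
Wed: 05:51–13:10 = 7 h 19 min; less 10 min break → 7 h 9 min
Thu: 07:15–15:45 = 8 h 30 min; less 15 min break → 8 h 15 min
Fri: 05:11–11:53 = 6 h 42 min; less 45 min break → 5 h 57 min
Sat: 05:33–11:01 = 5 h 28 min; less 30 min break → 4 h 58 min
Sun: 07:48–12:20 = 4 h 32 min; less 10 min break → 4 h 22 min
Total: 4 h 30 min + 9 h 18 min + 7 h 9 min + 8 h 15 min + 5 h 57 min + 4 h 58 min + 4 h 22 min = 44 h 29 min.

44 h 29 min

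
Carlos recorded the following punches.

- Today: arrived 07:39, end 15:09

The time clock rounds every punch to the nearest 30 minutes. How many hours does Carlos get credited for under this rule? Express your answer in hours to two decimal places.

Today: in 07:39→07:30, out 15:09→15:00; 7 h 30 min

7.50 hours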